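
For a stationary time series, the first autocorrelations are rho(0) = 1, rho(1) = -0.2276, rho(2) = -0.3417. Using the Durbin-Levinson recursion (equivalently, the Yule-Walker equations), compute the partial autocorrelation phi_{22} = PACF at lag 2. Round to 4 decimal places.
\phi_{22} = -0.4150

The PACF at lag k is phi_{kk}, the last component of the solution
to the Yule-Walker system G_k phi = r_k where
  (G_k)_{ij} = rho(|i - j|), (r_k)_i = rho(i), i,j = 1..k.
Equivalently, Durbin-Levinson gives phi_{kk} iteratively:
  phi_{11} = rho(1)
  phi_{kk} = [rho(k) - sum_{j=1..k-1} phi_{k-1,j} rho(k-j)]
            / [1 - sum_{j=1..k-1} phi_{k-1,j} rho(j)],
  phi_{k,j} = phi_{k-1,j} - phi_{kk} phi_{k-1,k-j},  j = 1..k-1.
Step k = 1:
  phi_11 = rho(1) = -0.2276.
Step k = 2:
  phi_22 = [rho(2) - phi_11 rho(1)] / [1 - phi_11 rho(1)] = [-0.3417 - (-0.2276)(-0.2276)] / [1 - (-0.2276)(-0.2276)]
         = -0.39350176 / 0.94819824 = -0.415.
Therefore phi_{22} = -0.4150.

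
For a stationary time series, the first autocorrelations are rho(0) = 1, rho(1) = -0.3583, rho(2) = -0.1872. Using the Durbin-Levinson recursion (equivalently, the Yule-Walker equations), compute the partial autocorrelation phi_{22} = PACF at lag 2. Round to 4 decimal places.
\phi_{22} = -0.3621

The PACF at lag k is phi_{kk}, the last component of the solution
to the Yule-Walker system G_k phi = r_k where
  (G_k)_{ij} = rho(|i - j|), (r_k)_i = rho(i), i,j = 1..k.
Equivalently, Durbin-Levinson gives phi_{kk} iteratively:
  phi_{11} = rho(1)
  phi_{kk} = [rho(k) - sum_{j=1..k-1} phi_{k-1,j} rho(k-j)]
            / [1 - sum_{j=1..k-1} phi_{k-1,j} rho(j)],
  phi_{k,j} = phi_{k-1,j} - phi_{kk} phi_{k-1,k-j},  j = 1..k-1.
Step k = 1:
  phi_11 = rho(1) = -0.3583.
Step k = 2:
  phi_22 = [rho(2) - phi_11 rho(1)] / [1 - phi_11 rho(1)] = [-0.1872 - (-0.3583)(-0.3583)] / [1 - (-0.3583)(-0.3583)]
         = -0.31557889 / 0.87162111 = -0.3621.
Therefore phi_{22} = -0.3621.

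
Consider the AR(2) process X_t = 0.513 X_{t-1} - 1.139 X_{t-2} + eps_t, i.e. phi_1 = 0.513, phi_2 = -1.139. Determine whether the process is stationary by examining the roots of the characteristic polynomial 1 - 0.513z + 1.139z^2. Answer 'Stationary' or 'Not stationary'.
\text{Not stationary}

The AR(p) characteristic polynomial is P(z) = 1 - 0.513z + 1.139z^2.
Stationarity requires all roots to lie outside the unit circle, i.e. |z| > 1 for every root.
Set 1 + (-0.513) z + (1.139) z^2 = 0, i.e. a z^2 + b z + c = 0 with a = 1.139, b = -0.513, c = 1.
Discriminant D = b^2 - 4ac = (-0.513)^2 - 4*(1.139)*1 = 0.263169 - (4.556) = -4.292831.
D < 0, so the roots are the complex-conjugate pair z = (-b +/- i sqrt(-D)) / (2a) = 0.2252 +/- 0.9095i.
For a conjugate pair |z|^2 = z * conj(z) = (product of roots) = c/a = 1/(1.139) = 0.877963, so |z| = sqrt(0.877963) = 0.937 for both roots.
Moduli of all roots: 0.9370, 0.9370.
All moduli strictly greater than 1? No.
Verdict: Not stationary.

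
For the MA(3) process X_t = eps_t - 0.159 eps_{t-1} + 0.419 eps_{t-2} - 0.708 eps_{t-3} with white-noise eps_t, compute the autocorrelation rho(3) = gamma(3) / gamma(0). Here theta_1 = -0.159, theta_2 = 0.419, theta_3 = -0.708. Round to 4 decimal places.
\rho(3) = -0.4160

For an MA(q) process with theta_0 = 1, the autocovariance is
  gamma(k) = sigma^2 * sum_{i=0..q-k} theta_i * theta_{i+k},
and rho(k) = gamma(k) / gamma(0). Sigma^2 cancels.
  numerator   = (1)*(-0.708) = -0.708.
  denominator = (1)^2 + (-0.159)^2 + (0.419)^2 + (-0.708)^2 = 1.702106.
  rho(3) = -0.708 / 1.702106 = -0.4160.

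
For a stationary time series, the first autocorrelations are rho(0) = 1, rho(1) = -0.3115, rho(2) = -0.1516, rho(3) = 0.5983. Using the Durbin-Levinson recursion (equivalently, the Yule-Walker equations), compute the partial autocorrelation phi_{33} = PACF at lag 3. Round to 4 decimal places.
\phi_{33} = 0.5420

The PACF at lag k is phi_{kk}, the last component of the solution
to the Yule-Walker system G_k phi = r_k where
  (G_k)_{ij} = rho(|i - j|), (r_k)_i = rho(i), i,j = 1..k.
Equivalently, Durbin-Levinson gives phi_{kk} iteratively:
  phi_{11} = rho(1)
  phi_{kk} = [rho(k) - sum_{j=1..k-1} phi_{k-1,j} rho(k-j)]
            / [1 - sum_{j=1..k-1} phi_{k-1,j} rho(j)],
  phi_{k,j} = phi_{k-1,j} - phi_{kk} phi_{k-1,k-j},  j = 1..k-1.
Step k = 1:
  phi_11 = rho(1) = -0.3115.
Step k = 2:
  phi_22 = [rho(2) - phi_11 rho(1)] / [1 - phi_11 rho(1)] = [-0.1516 - (-0.3115)(-0.3115)] / [1 - (-0.3115)(-0.3115)]
         = -0.24863225 / 0.90296775 = -0.27535.
  Update: phi_21 = phi_11 - phi_22 phi_11 = -0.3115 - (-0.27535)(-0.3115) = -0.397272.
Step k = 3:
  phi_33 = [rho(3) - phi_21 rho(2) - phi_22 rho(1)] / [1 - phi_21 rho(1) - phi_22 rho(2)]
    numerator   = 0.5983 - (-0.397272)(-0.1516) - (-0.27535)(-0.3115) = 0.45230208
    denominator = 1 - (-0.397272)(-0.3115) - (-0.27535)(-0.1516) = 0.83450684
  phi_33 = 0.45230208 / 0.83450684 = 0.542.
Therefore phi_{33} = 0.5420.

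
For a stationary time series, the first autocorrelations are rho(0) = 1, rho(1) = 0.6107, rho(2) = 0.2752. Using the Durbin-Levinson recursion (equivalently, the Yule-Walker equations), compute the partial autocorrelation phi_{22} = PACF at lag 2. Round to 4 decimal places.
\phi_{22} = -0.1559

The PACF at lag k is phi_{kk}, the last component of the solution
to the Yule-Walker system G_k phi = r_k where
  (G_k)_{ij} = rho(|i - j|), (r_k)_i = rho(i), i,j = 1..k.
Equivalently, Durbin-Levinson gives phi_{kk} iteratively:
  phi_{11} = rho(1)
  phi_{kk} = [rho(k) - sum_{j=1..k-1} phi_{k-1,j} rho(k-j)]
            / [1 - sum_{j=1..k-1} phi_{k-1,j} rho(j)],
  phi_{k,j} = phi_{k-1,j} - phi_{kk} phi_{k-1,k-j},  j = 1..k-1.
Step k = 1:
  phi_11 = rho(1) = 0.6107.
Step k = 2:
  phi_22 = [rho(2) - phi_11 rho(1)] / [1 - phi_11 rho(1)] = [0.2752 - (0.6107)(0.6107)] / [1 - (0.6107)(0.6107)]
         = -0.09775449 / 0.62704551 = -0.1559.
Therefore phi_{22} = -0.1559.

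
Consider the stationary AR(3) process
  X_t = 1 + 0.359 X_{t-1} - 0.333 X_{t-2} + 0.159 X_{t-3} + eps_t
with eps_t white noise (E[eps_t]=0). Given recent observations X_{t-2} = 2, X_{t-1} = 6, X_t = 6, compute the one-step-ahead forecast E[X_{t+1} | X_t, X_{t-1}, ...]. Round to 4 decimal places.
E[X_{t+1} \mid \mathcal F_t] = 1.4740

For an AR(p) model X_t = c + sum_i phi_i X_{t-i} + eps_t, the
one-step-ahead conditional mean is
  E[X_{t+1} | X_t, ...] = c + sum_i phi_i X_{t+1-i}.
Substitute known values:
  E[X_{t+1} | ...] = 1 + (0.359) * (6) + (-0.333) * (6) + (0.159) * (2)
                   = 1.4740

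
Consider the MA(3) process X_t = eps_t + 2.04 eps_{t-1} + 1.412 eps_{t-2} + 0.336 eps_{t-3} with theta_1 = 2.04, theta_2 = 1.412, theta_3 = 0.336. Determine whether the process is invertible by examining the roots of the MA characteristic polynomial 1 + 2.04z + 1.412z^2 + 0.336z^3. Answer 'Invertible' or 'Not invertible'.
\text{Invertible}

The MA(q) characteristic polynomial is P(z) = 1 + 2.04z + 1.412z^2 + 0.336z^3.
Invertibility requires all roots to lie outside the unit circle, i.e. |z| > 1 for every root.
Degree 3: look for a simple real root z0 first, then factor out (1 - z/z0) and solve the remaining quadratic.
Testing z0 = -1.25: P(-1.25) = 1 + (2.04)(-1.25) + (1.412)(-1.25)^2 + (0.336)(-1.25)^3
  = 1 + (-2.55) + (2.20625) + (-0.65625) = 0.  So z_0 = -1.25 is a root, |z_0| = 1.25.
Divide out the factor (1 + 0.8 z) = (1 - z/z0) (since 1/z0 = -0.8):
  P(z) = (1 + 0.8 z)(1 + (1.24) z + (0.42) z^2)
  [check: z-coef 1.24 - (-0.8) = 2.04; z^2-coef 0.42 - (-0.8)(1.24) = 1.412; z^3-coef -(-0.8)(0.42) = 0.336.]
Remaining roots from the quadratic factor 1 + (1.24) z + (0.42) z^2:
  Set 1 + (1.24) z + (0.42) z^2 = 0, i.e. a z^2 + b z + c = 0 with a = 0.42, b = 1.24, c = 1.
  Discriminant D = b^2 - 4ac = (1.24)^2 - 4*(0.42)*1 = 1.5376 - (1.68) = -0.1424.
  D < 0, so the roots are the complex-conjugate pair z = (-b +/- i sqrt(-D)) / (2a) = -1.4762 +/- 0.4492i.
  For a conjugate pair |z|^2 = z * conj(z) = (product of roots) = c/a = 1/(0.42) = 2.380952, so |z| = sqrt(2.380952) = 1.543 for both roots.
Moduli of all roots: 1.2500, 1.5430, 1.5430.
All moduli strictly greater than 1? Yes.
Verdict: Invertible.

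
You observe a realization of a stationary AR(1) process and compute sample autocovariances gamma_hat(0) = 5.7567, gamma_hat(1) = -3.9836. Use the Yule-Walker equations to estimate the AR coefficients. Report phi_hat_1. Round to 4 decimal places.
\hat\phi_{1} = -0.6920

The Yule-Walker equations for an AR(p) process read, in matrix form,
  Gamma_p phi = r_p,   with   (Gamma_p)_{ij} = gamma(|i - j|),
                       (r_p)_i = gamma(i),   i,j = 1..p.
Substitute the sample gammas (Toeplitz matrix and right-hand side of size 1):
  Gamma_p = [[5.7567]]
  r_p     = [-3.9836]
With p = 1 this is the single equation gamma(0) phi_1 = gamma(1):
  phi_hat_1 = gamma(1) / gamma(0) = -3.9836 / 5.7567 = -0.6920.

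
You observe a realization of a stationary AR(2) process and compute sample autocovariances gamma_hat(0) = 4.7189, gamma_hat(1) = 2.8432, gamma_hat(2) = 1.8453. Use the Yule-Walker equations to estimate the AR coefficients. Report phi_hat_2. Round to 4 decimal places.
\hat\phi_{2} = 0.0440

The Yule-Walker equations for an AR(p) process read, in matrix form,
  Gamma_p phi = r_p,   with   (Gamma_p)_{ij} = gamma(|i - j|),
                       (r_p)_i = gamma(i),   i,j = 1..p.
Substitute the sample gammas (Toeplitz matrix and right-hand side of size 2):
  Gamma_p = [[4.7189, 2.8432], [2.8432, 4.7189]]
  r_p     = [2.8432, 1.8453]
Written out:
  4.7189 phi_1 + 2.8432 phi_2 = 2.8432
  2.8432 phi_1 + 4.7189 phi_2 = 1.8453
Solve by Cramer's rule:
  det = gamma(0)^2 - gamma(1)^2 = (4.7189)^2 - (2.8432)^2 = 22.26801721 - 8.08378624 = 14.18423097
  phi_hat_1 = [gamma(1) gamma(0) - gamma(1) gamma(2)] / det = [(2.8432)(4.7189) - (2.8432)(1.8453)] / 14.18423097 = 8.17021952 / 14.18423097 = 0.576
  phi_hat_2 = [gamma(0) gamma(2) - gamma(1)^2] / det = [(4.7189)(1.8453) - (2.8432)^2] / 14.18423097 = 0.62399993 / 14.18423097 = 0.044
So phi_hat = [0.5760, 0.0440].
Therefore phi_hat_2 = 0.0440.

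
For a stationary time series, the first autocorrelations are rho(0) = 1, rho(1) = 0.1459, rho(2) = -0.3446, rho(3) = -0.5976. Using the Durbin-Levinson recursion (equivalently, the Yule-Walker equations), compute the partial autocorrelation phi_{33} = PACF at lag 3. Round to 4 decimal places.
\phi_{33} = -0.5630

The PACF at lag k is phi_{kk}, the last component of the solution
to the Yule-Walker system G_k phi = r_k where
  (G_k)_{ij} = rho(|i - j|), (r_k)_i = rho(i), i,j = 1..k.
Equivalently, Durbin-Levinson gives phi_{kk} iteratively:
  phi_{11} = rho(1)
  phi_{kk} = [rho(k) - sum_{j=1..k-1} phi_{k-1,j} rho(k-j)]
            / [1 - sum_{j=1..k-1} phi_{k-1,j} rho(j)],
  phi_{k,j} = phi_{k-1,j} - phi_{kk} phi_{k-1,k-j},  j = 1..k-1.
Step k = 1:
  phi_11 = rho(1) = 0.1459.
Step k = 2:
  phi_22 = [rho(2) - phi_11 rho(1)] / [1 - phi_11 rho(1)] = [-0.3446 - (0.1459)(0.1459)] / [1 - (0.1459)(0.1459)]
         = -0.36588681 / 0.97871319 = -0.373845.
  Update: phi_21 = phi_11 - phi_22 phi_11 = 0.1459 - (-0.373845)(0.1459) = 0.200444.
Step k = 3:
  phi_33 = [rho(3) - phi_21 rho(2) - phi_22 rho(1)] / [1 - phi_21 rho(1) - phi_22 rho(2)]
    numerator   = -0.5976 - (0.200444)(-0.3446) - (-0.373845)(0.1459) = -0.47398306
    denominator = 1 - (0.200444)(0.1459) - (-0.373845)(-0.3446) = 0.84192832
  phi_33 = -0.47398306 / 0.84192832 = -0.563.
Therefore phi_{33} = -0.5630.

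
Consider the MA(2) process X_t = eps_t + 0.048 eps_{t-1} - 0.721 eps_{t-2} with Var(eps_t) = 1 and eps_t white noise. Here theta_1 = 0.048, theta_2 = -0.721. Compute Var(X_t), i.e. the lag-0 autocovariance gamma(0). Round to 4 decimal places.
\gamma(0) = 1.5221

For an MA(q) process X_t = eps_t + sum_i theta_i eps_{t-i} with
Var(eps_t) = sigma^2, the variance is
  gamma(0) = sigma^2 * (1 + sum_i theta_i^2).
  sum_i theta_i^2 = (0.048)^2 + (-0.721)^2 = 0.002304 + 0.519841 = 0.522145.
  gamma(0) = 1 * (1 + 0.522145) = 1 * 1.522145 = 1.522145, which rounds to 1.5221.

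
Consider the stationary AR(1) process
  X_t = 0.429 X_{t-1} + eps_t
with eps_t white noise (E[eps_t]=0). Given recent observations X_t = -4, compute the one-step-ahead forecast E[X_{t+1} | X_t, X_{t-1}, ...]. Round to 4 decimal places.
E[X_{t+1} \mid \mathcal F_t] = -1.7160

For an AR(p) model X_t = c + sum_i phi_i X_{t-i} + eps_t, the
one-step-ahead conditional mean is
  E[X_{t+1} | X_t, ...] = c + sum_i phi_i X_{t+1-i}.
Substitute known values:
  E[X_{t+1} | ...] = (0.429) * (-4)
                   = -1.7160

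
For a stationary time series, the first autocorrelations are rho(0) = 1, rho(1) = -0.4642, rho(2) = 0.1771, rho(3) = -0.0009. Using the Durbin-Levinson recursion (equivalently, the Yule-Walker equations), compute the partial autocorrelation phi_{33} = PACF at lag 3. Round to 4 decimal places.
\phi_{33} = 0.0800

The PACF at lag k is phi_{kk}, the last component of the solution
to the Yule-Walker system G_k phi = r_k where
  (G_k)_{ij} = rho(|i - j|), (r_k)_i = rho(i), i,j = 1..k.
Equivalently, Durbin-Levinson gives phi_{kk} iteratively:
  phi_{11} = rho(1)
  phi_{kk} = [rho(k) - sum_{j=1..k-1} phi_{k-1,j} rho(k-j)]
            / [1 - sum_{j=1..k-1} phi_{k-1,j} rho(j)],
  phi_{k,j} = phi_{k-1,j} - phi_{kk} phi_{k-1,k-j},  j = 1..k-1.
Step k = 1:
  phi_11 = rho(1) = -0.4642.
Step k = 2:
  phi_22 = [rho(2) - phi_11 rho(1)] / [1 - phi_11 rho(1)] = [0.1771 - (-0.4642)(-0.4642)] / [1 - (-0.4642)(-0.4642)]
         = -0.03838164 / 0.78451836 = -0.048924.
  Update: phi_21 = phi_11 - phi_22 phi_11 = -0.4642 - (-0.048924)(-0.4642) = -0.48691.
Step k = 3:
  phi_33 = [rho(3) - phi_21 rho(2) - phi_22 rho(1)] / [1 - phi_21 rho(1) - phi_22 rho(2)]
    numerator   = -0.0009 - (-0.48691)(0.1771) - (-0.048924)(-0.4642) = 0.0626214
    denominator = 1 - (-0.48691)(-0.4642) - (-0.048924)(0.1771) = 0.78264058
  phi_33 = 0.0626214 / 0.78264058 = 0.08.
Therefore phi_{33} = 0.0800.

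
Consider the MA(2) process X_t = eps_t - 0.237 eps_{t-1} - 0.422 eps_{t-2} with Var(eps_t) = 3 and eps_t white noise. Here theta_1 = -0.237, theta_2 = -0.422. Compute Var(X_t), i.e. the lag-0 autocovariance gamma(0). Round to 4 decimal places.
\gamma(0) = 3.7028

For an MA(q) process X_t = eps_t + sum_i theta_i eps_{t-i} with
Var(eps_t) = sigma^2, the variance is
  gamma(0) = sigma^2 * (1 + sum_i theta_i^2).
  sum_i theta_i^2 = (-0.237)^2 + (-0.422)^2 = 0.056169 + 0.178084 = 0.234253.
  gamma(0) = 3 * (1 + 0.234253) = 3 * 1.234253 = 3.702759, which rounds to 3.7028.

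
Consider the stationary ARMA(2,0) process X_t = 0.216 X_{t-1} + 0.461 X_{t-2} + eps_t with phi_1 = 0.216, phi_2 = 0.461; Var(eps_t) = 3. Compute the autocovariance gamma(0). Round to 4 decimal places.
\gamma(0) = 4.5385

Multiply the model equation by X_{t-k} and take expectations. With theta_0 = psi_0 = 1 and psi_j the MA(infinity) weights, this gives
  gamma(k) - sum_i phi_i gamma(k-i) = c_k,
  c_k = sigma^2 * sum_{j=k..q} theta_j psi_{j-k}   (c_k = 0 for k > q),
using gamma(-m) = gamma(m).
Pure AR (q = 0): c_0 = sigma^2 = 3, c_k = 0 for k >= 1.
Equations for k = 0, 1, 2 (AR order 2, c_2 = 0):
  (E0) gamma(0) = phi_1 gamma(1) + phi_2 gamma(2) + c_0
  (E1) gamma(1) = phi_1 gamma(0) + phi_2 gamma(1) + c_1
  (E2) gamma(2) = phi_1 gamma(1) + phi_2 gamma(0)
From (E1): gamma(1) = A gamma(0) + B with
  A = phi_1 / (1 - phi_2) = 0.216 / 0.539 = 0.400742,   B = c_1 / (1 - phi_2) = 0 / 0.539 = 0.
Insert (E2) into (E0): gamma(0) (1 - phi_2^2) = phi_1 (1 + phi_2) gamma(1) + c_0.
  phi_1 (1 + phi_2) = (0.216)(1.461) = 0.315576,   1 - phi_2^2 = 0.787479.
Replace gamma(1) by A gamma(0) + B and collect gamma(0):
  gamma(0) [0.787479 - (0.315576)(0.400742)] = c_0 = 3
  gamma(0) * 0.661014 = 3
  gamma(0) = 3 / 0.661014 = 4.538479.
Therefore gamma(0) = 4.5385 (to 4 decimal places).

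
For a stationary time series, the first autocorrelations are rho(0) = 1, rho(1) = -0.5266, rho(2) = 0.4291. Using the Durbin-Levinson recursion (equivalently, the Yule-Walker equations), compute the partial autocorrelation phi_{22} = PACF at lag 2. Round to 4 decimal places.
\phi_{22} = 0.2100

The PACF at lag k is phi_{kk}, the last component of the solution
to the Yule-Walker system G_k phi = r_k where
  (G_k)_{ij} = rho(|i - j|), (r_k)_i = rho(i), i,j = 1..k.
Equivalently, Durbin-Levinson gives phi_{kk} iteratively:
  phi_{11} = rho(1)
  phi_{kk} = [rho(k) - sum_{j=1..k-1} phi_{k-1,j} rho(k-j)]
            / [1 - sum_{j=1..k-1} phi_{k-1,j} rho(j)],
  phi_{k,j} = phi_{k-1,j} - phi_{kk} phi_{k-1,k-j},  j = 1..k-1.
Step k = 1:
  phi_11 = rho(1) = -0.5266.
Step k = 2:
  phi_22 = [rho(2) - phi_11 rho(1)] / [1 - phi_11 rho(1)] = [0.4291 - (-0.5266)(-0.5266)] / [1 - (-0.5266)(-0.5266)]
         = 0.15179244 / 0.72269244 = 0.21.
Therefore phi_{22} = 0.2100.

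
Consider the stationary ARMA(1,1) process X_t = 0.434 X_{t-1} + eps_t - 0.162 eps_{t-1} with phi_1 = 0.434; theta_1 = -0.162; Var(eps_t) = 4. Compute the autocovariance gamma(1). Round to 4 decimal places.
\gamma(1) = 1.2462

Multiply the model equation by X_{t-k} and take expectations. With theta_0 = psi_0 = 1 and psi_j the MA(infinity) weights, this gives
  gamma(k) - sum_i phi_i gamma(k-i) = c_k,
  c_k = sigma^2 * sum_{j=k..q} theta_j psi_{j-k}   (c_k = 0 for k > q),
using gamma(-m) = gamma(m).
psi-weights needed (psi_j = theta_j + sum_i phi_i psi_{j-i}):
  psi_1 = theta_1 + phi_1 = -0.162 + (0.434) = 0.272
Right-hand sides:
  c_0 = sigma^2 (1 + theta_1 psi_1) = 4 * (1 + (-0.162)(0.272)) = 4 * 0.955936 = 3.823744
  c_1 = sigma^2 theta_1 = 4 * (-0.162) = -0.648
  c_2 = 0
Equations for k = 0 and k = 1 (AR order 1):
  gamma(0) = phi_1 gamma(1) + c_0
  gamma(1) = phi_1 gamma(0) + c_1
Substituting the second into the first: gamma(0) (1 - phi_1^2) = c_0 + phi_1 c_1, so
  gamma(0) = (c_0 + phi_1 c_1) / (1 - phi_1^2) = (3.823744 + (0.434)(-0.648)) / (1 - (0.434)^2) = 3.542512 / 0.811644 = 4.364613.
  gamma(1) = phi_1 gamma(0) + c_1 = (0.434)(4.364613) + (-0.648) = 1.246242.
Therefore gamma(1) = 1.2462 (to 4 decimal places).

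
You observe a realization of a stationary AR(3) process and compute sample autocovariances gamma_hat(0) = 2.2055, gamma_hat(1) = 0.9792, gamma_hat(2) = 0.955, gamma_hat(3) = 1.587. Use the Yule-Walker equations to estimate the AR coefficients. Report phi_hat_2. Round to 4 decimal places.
\hat\phi_{2} = 0.1000

The Yule-Walker equations for an AR(p) process read, in matrix form,
  Gamma_p phi = r_p,   with   (Gamma_p)_{ij} = gamma(|i - j|),
                       (r_p)_i = gamma(i),   i,j = 1..p.
Substitute the sample gammas (Toeplitz matrix and right-hand side of size 3):
  Gamma_p = [[2.2055, 0.9792, 0.955], [0.9792, 2.2055, 0.9792], [0.955, 0.9792, 2.2055]]
  r_p     = [0.9792, 0.955, 1.587]
Written out (R1..R3):
  (R1) 2.2055 phi_1 + 0.9792 phi_2 + 0.955 phi_3 = 0.9792
  (R2) 0.9792 phi_1 + 2.2055 phi_2 + 0.9792 phi_3 = 0.955
  (R3) 0.955 phi_1 + 0.9792 phi_2 + 2.2055 phi_3 = 1.587
Gaussian elimination:
  R2 <- R2 - (0.9792/2.2055) R1 = R2 - (0.443981) R1:  1.770754 phi_2 + 0.555198 phi_3 = 0.520254
  R3 <- R3 - (0.955/2.2055) R1 = R3 - (0.433008) R1:  0.555198 phi_2 + 1.791977 phi_3 = 1.162998
  R3 <- R3 - (0.555198/1.770754) R2 = R3 - (0.313538) R2:  1.617901 phi_3 = 0.999879
Back-substitution:
  phi_hat_3 = 0.999879 / 1.617901 = 0.61801
  phi_hat_2 = (0.520254 - (0.555198)(0.61801)) / 1.770754 = 0.100034
  phi_hat_1 = (0.9792 - (0.9792)(0.100034) - (0.955)(0.61801)) / 2.2055 = 0.131964
So phi_hat = [0.1320, 0.1000, 0.6180].
Therefore phi_hat_2 = 0.1000.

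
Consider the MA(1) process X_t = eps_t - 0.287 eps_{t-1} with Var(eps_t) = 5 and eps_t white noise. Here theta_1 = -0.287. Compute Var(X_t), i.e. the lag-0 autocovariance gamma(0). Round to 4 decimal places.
\gamma(0) = 5.4118

For an MA(q) process X_t = eps_t + sum_i theta_i eps_{t-i} with
Var(eps_t) = sigma^2, the variance is
  gamma(0) = sigma^2 * (1 + sum_i theta_i^2).
  sum_i theta_i^2 = (-0.287)^2 = 0.082369.
  gamma(0) = 5 * (1 + 0.082369) = 5 * 1.082369 = 5.411845, which rounds to 5.4118.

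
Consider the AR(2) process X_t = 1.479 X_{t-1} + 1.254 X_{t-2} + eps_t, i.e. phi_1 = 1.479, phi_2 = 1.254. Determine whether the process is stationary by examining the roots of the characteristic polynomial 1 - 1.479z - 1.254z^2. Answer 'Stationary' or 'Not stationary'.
\text{Not stationary}

The AR(p) characteristic polynomial is P(z) = 1 - 1.479z - 1.254z^2.
Stationarity requires all roots to lie outside the unit circle, i.e. |z| > 1 for every root.
Set 1 + (-1.479) z + (-1.254) z^2 = 0, i.e. a z^2 + b z + c = 0 with a = -1.254, b = -1.479, c = 1.
Discriminant D = b^2 - 4ac = (-1.479)^2 - 4*(-1.254)*1 = 2.187441 - (-5.016) = 7.203441.
D >= 0, so the roots are real: z = (-b +/- sqrt(D)) / (2a) = (1.479 +/- 2.683923) / (-2.508).
  z_1 = (1.479 + 2.683923) / (-2.508) = -1.6599,   |z_1| = 1.6599.
  z_2 = (1.479 - 2.683923) / (-2.508) = 0.4804,   |z_2| = 0.4804.
Moduli of all roots: 1.6599, 0.4804.
All moduli strictly greater than 1? No.
Verdict: Not stationary.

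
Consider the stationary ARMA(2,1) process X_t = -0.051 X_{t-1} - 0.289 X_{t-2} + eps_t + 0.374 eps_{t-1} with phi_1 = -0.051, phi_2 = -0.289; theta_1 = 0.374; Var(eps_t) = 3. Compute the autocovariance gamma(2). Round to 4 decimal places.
\gamma(2) = -1.0890

Multiply the model equation by X_{t-k} and take expectations. With theta_0 = psi_0 = 1 and psi_j the MA(infinity) weights, this gives
  gamma(k) - sum_i phi_i gamma(k-i) = c_k,
  c_k = sigma^2 * sum_{j=k..q} theta_j psi_{j-k}   (c_k = 0 for k > q),
using gamma(-m) = gamma(m).
psi-weights needed (psi_j = theta_j + sum_i phi_i psi_{j-i}):
  psi_1 = theta_1 + phi_1 = 0.374 + (-0.051) = 0.323
Right-hand sides:
  c_0 = sigma^2 (1 + theta_1 psi_1) = 3 * (1 + (0.374)(0.323)) = 3 * 1.120802 = 3.362406
  c_1 = sigma^2 theta_1 = 3 * (0.374) = 1.122
  c_2 = 0
Equations for k = 0, 1, 2 (AR order 2, c_2 = 0):
  (E0) gamma(0) = phi_1 gamma(1) + phi_2 gamma(2) + c_0
  (E1) gamma(1) = phi_1 gamma(0) + phi_2 gamma(1) + c_1
  (E2) gamma(2) = phi_1 gamma(1) + phi_2 gamma(0)
From (E1): gamma(1) = A gamma(0) + B with
  A = phi_1 / (1 - phi_2) = -0.051 / 1.289 = -0.039566,   B = c_1 / (1 - phi_2) = 1.122 / 1.289 = 0.870442.
Insert (E2) into (E0): gamma(0) (1 - phi_2^2) = phi_1 (1 + phi_2) gamma(1) + c_0.
  phi_1 (1 + phi_2) = (-0.051)(0.711) = -0.036261,   1 - phi_2^2 = 0.916479.
Replace gamma(1) by A gamma(0) + B and collect gamma(0):
  gamma(0) [0.916479 - (-0.036261)(-0.039566)] = (-0.036261)(0.870442) + 3.362406
  gamma(0) * 0.915044 = 3.330843
  gamma(0) = 3.330843 / 0.915044 = 3.640089.
  gamma(1) = A gamma(0) + B = (-0.039566)(3.640089) + (0.870442) = 0.72642.
  gamma(2) = phi_1 gamma(1) + phi_2 gamma(0) = (-0.051)(0.72642) + (-0.289)(3.640089) = -1.089033.
Therefore gamma(2) = -1.0890 (to 4 decimal places).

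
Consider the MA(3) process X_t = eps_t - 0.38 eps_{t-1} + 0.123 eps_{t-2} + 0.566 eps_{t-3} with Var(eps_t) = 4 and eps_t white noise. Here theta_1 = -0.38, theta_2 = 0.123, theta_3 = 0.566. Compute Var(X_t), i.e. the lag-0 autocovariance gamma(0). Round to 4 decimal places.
\gamma(0) = 5.9195

For an MA(q) process X_t = eps_t + sum_i theta_i eps_{t-i} with
Var(eps_t) = sigma^2, the variance is
  gamma(0) = sigma^2 * (1 + sum_i theta_i^2).
  sum_i theta_i^2 = (-0.38)^2 + (0.123)^2 + (0.566)^2 = 0.1444 + 0.015129 + 0.320356 = 0.479885.
  gamma(0) = 4 * (1 + 0.479885) = 4 * 1.479885 = 5.91954, which rounds to 5.9195.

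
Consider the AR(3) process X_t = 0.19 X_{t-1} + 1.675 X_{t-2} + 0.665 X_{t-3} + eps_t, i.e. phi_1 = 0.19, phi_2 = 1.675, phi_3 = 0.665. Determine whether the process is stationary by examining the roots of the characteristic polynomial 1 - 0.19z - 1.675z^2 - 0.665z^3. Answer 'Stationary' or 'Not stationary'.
\text{Not stationary}

The AR(p) characteristic polynomial is P(z) = 1 - 0.19z - 1.675z^2 - 0.665z^3.
Stationarity requires all roots to lie outside the unit circle, i.e. |z| > 1 for every root.
Degree 3: look for a simple real root z0 first, then factor out (1 - z/z0) and solve the remaining quadratic.
Testing z0 = -2: P(-2) = 1 + (-0.19)(-2) + (-1.675)(-2)^2 + (-0.665)(-2)^3
  = 1 + (0.38) + (-6.7) + (5.32) = 0.  So z_0 = -2 is a root, |z_0| = 2.
Divide out the factor (1 + 0.5 z) = (1 - z/z0) (since 1/z0 = -0.5):
  P(z) = (1 + 0.5 z)(1 + (-0.69) z + (-1.33) z^2)
  [check: z-coef -0.69 - (-0.5) = -0.19; z^2-coef -1.33 - (-0.5)(-0.69) = -1.675; z^3-coef -(-0.5)(-1.33) = -0.665.]
Remaining roots from the quadratic factor 1 + (-0.69) z + (-1.33) z^2:
  Set 1 + (-0.69) z + (-1.33) z^2 = 0, i.e. a z^2 + b z + c = 0 with a = -1.33, b = -0.69, c = 1.
  Discriminant D = b^2 - 4ac = (-0.69)^2 - 4*(-1.33)*1 = 0.4761 - (-5.32) = 5.7961.
  D >= 0, so the roots are real: z = (-b +/- sqrt(D)) / (2a) = (0.69 +/- 2.407509) / (-2.66).
    z_1 = (0.69 + 2.407509) / (-2.66) = -1.1645,   |z_1| = 1.1645.
    z_2 = (0.69 - 2.407509) / (-2.66) = 0.6457,   |z_2| = 0.6457.
Moduli of all roots: 2.0000, 1.1645, 0.6457.
All moduli strictly greater than 1? No.
Verdict: Not stationary.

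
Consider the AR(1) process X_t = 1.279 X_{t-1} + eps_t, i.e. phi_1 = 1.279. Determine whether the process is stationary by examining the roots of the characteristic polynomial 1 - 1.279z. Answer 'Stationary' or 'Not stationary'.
\text{Not stationary}

The AR(p) characteristic polynomial is P(z) = 1 - 1.279z.
Stationarity requires all roots to lie outside the unit circle, i.e. |z| > 1 for every root.
This is linear in z: 1 + (-1.279) z = 0  =>  z = -1/(-1.279) = 0.781861,  |z| = 0.781861.
Moduli of all roots: 0.7819.
All moduli strictly greater than 1? No.
Verdict: Not stationary.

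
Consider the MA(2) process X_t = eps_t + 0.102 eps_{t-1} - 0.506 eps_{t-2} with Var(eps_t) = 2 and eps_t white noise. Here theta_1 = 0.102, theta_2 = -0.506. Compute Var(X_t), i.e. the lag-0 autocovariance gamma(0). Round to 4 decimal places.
\gamma(0) = 2.5329

For an MA(q) process X_t = eps_t + sum_i theta_i eps_{t-i} with
Var(eps_t) = sigma^2, the variance is
  gamma(0) = sigma^2 * (1 + sum_i theta_i^2).
  sum_i theta_i^2 = (0.102)^2 + (-0.506)^2 = 0.010404 + 0.256036 = 0.26644.
  gamma(0) = 2 * (1 + 0.26644) = 2 * 1.26644 = 2.53288, which rounds to 2.5329.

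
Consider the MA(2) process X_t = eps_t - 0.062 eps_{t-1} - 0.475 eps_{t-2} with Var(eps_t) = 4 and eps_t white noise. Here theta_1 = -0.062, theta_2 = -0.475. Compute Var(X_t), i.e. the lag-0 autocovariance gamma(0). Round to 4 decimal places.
\gamma(0) = 4.9179

For an MA(q) process X_t = eps_t + sum_i theta_i eps_{t-i} with
Var(eps_t) = sigma^2, the variance is
  gamma(0) = sigma^2 * (1 + sum_i theta_i^2).
  sum_i theta_i^2 = (-0.062)^2 + (-0.475)^2 = 0.003844 + 0.225625 = 0.229469.
  gamma(0) = 4 * (1 + 0.229469) = 4 * 1.229469 = 4.917876, which rounds to 4.9179.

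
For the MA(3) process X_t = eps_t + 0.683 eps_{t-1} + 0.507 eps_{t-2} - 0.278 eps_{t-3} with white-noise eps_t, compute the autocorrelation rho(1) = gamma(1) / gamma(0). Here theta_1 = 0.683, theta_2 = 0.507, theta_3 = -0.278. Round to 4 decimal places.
\rho(1) = 0.4933

For an MA(q) process with theta_0 = 1, the autocovariance is
  gamma(k) = sigma^2 * sum_{i=0..q-k} theta_i * theta_{i+k},
and rho(k) = gamma(k) / gamma(0). Sigma^2 cancels.
  numerator   = (1)*(0.683) + (0.683)*(0.507) + (0.507)*(-0.278) = 0.888335.
  denominator = (1)^2 + (0.683)^2 + (0.507)^2 + (-0.278)^2 = 1.800822.
  rho(1) = 0.888335 / 1.800822 = 0.4933.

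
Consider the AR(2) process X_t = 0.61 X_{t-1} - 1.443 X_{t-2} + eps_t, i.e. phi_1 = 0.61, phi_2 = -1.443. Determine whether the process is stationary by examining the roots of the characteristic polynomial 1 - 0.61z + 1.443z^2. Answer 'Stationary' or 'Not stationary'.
\text{Not stationary}

The AR(p) characteristic polynomial is P(z) = 1 - 0.61z + 1.443z^2.
Stationarity requires all roots to lie outside the unit circle, i.e. |z| > 1 for every root.
Set 1 + (-0.61) z + (1.443) z^2 = 0, i.e. a z^2 + b z + c = 0 with a = 1.443, b = -0.61, c = 1.
Discriminant D = b^2 - 4ac = (-0.61)^2 - 4*(1.443)*1 = 0.3721 - (5.772) = -5.3999.
D < 0, so the roots are the complex-conjugate pair z = (-b +/- i sqrt(-D)) / (2a) = 0.2114 +/- 0.8052i.
For a conjugate pair |z|^2 = z * conj(z) = (product of roots) = c/a = 1/(1.443) = 0.693001, so |z| = sqrt(0.693001) = 0.8325 for both roots.
Moduli of all roots: 0.8325, 0.8325.
All moduli strictly greater than 1? No.
Verdict: Not stationary.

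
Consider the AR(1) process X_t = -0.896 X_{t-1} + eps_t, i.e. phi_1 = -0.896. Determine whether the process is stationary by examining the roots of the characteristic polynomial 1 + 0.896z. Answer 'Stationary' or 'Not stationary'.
\text{Stationary}

The AR(p) characteristic polynomial is P(z) = 1 + 0.896z.
Stationarity requires all roots to lie outside the unit circle, i.e. |z| > 1 for every root.
This is linear in z: 1 + (0.896) z = 0  =>  z = -1/(0.896) = -1.116071,  |z| = 1.116071.
Moduli of all roots: 1.1161.
All moduli strictly greater than 1? Yes.
Verdict: Stationary.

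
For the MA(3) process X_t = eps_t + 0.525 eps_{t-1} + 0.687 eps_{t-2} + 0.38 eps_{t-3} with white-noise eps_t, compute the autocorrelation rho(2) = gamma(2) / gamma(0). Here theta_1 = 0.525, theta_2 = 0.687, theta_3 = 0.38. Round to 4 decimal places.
\rho(2) = 0.4686

For an MA(q) process with theta_0 = 1, the autocovariance is
  gamma(k) = sigma^2 * sum_{i=0..q-k} theta_i * theta_{i+k},
and rho(k) = gamma(k) / gamma(0). Sigma^2 cancels.
  numerator   = (1)*(0.687) + (0.525)*(0.38) = 0.8865.
  denominator = (1)^2 + (0.525)^2 + (0.687)^2 + (0.38)^2 = 1.891994.
  rho(2) = 0.8865 / 1.891994 = 0.4686.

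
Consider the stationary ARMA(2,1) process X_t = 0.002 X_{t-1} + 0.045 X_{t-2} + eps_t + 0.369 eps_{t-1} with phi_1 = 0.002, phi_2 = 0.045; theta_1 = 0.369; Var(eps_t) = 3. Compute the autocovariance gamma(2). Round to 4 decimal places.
\gamma(2) = 0.1562

Multiply the model equation by X_{t-k} and take expectations. With theta_0 = psi_0 = 1 and psi_j the MA(infinity) weights, this gives
  gamma(k) - sum_i phi_i gamma(k-i) = c_k,
  c_k = sigma^2 * sum_{j=k..q} theta_j psi_{j-k}   (c_k = 0 for k > q),
using gamma(-m) = gamma(m).
psi-weights needed (psi_j = theta_j + sum_i phi_i psi_{j-i}):
  psi_1 = theta_1 + phi_1 = 0.369 + (0.002) = 0.371
Right-hand sides:
  c_0 = sigma^2 (1 + theta_1 psi_1) = 3 * (1 + (0.369)(0.371)) = 3 * 1.136899 = 3.410697
  c_1 = sigma^2 theta_1 = 3 * (0.369) = 1.107
  c_2 = 0
Equations for k = 0, 1, 2 (AR order 2, c_2 = 0):
  (E0) gamma(0) = phi_1 gamma(1) + phi_2 gamma(2) + c_0
  (E1) gamma(1) = phi_1 gamma(0) + phi_2 gamma(1) + c_1
  (E2) gamma(2) = phi_1 gamma(1) + phi_2 gamma(0)
From (E1): gamma(1) = A gamma(0) + B with
  A = phi_1 / (1 - phi_2) = 0.002 / 0.955 = 0.002094,   B = c_1 / (1 - phi_2) = 1.107 / 0.955 = 1.159162.
Insert (E2) into (E0): gamma(0) (1 - phi_2^2) = phi_1 (1 + phi_2) gamma(1) + c_0.
  phi_1 (1 + phi_2) = (0.002)(1.045) = 0.00209,   1 - phi_2^2 = 0.997975.
Replace gamma(1) by A gamma(0) + B and collect gamma(0):
  gamma(0) [0.997975 - (0.00209)(0.002094)] = (0.00209)(1.159162) + 3.410697
  gamma(0) * 0.997971 = 3.41312
  gamma(0) = 3.41312 / 0.997971 = 3.42006.
  gamma(1) = A gamma(0) + B = (0.002094)(3.42006) + (1.159162) = 1.166325.
  gamma(2) = phi_1 gamma(1) + phi_2 gamma(0) = (0.002)(1.166325) + (0.045)(3.42006) = 0.156235.
Therefore gamma(2) = 0.1562 (to 4 decimal places).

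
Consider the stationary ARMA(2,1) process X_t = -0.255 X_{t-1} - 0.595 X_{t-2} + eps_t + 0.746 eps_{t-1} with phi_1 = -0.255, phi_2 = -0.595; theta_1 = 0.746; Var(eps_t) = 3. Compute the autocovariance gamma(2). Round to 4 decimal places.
\gamma(2) = -3.8392

Multiply the model equation by X_{t-k} and take expectations. With theta_0 = psi_0 = 1 and psi_j the MA(infinity) weights, this gives
  gamma(k) - sum_i phi_i gamma(k-i) = c_k,
  c_k = sigma^2 * sum_{j=k..q} theta_j psi_{j-k}   (c_k = 0 for k > q),
using gamma(-m) = gamma(m).
psi-weights needed (psi_j = theta_j + sum_i phi_i psi_{j-i}):
  psi_1 = theta_1 + phi_1 = 0.746 + (-0.255) = 0.491
Right-hand sides:
  c_0 = sigma^2 (1 + theta_1 psi_1) = 3 * (1 + (0.746)(0.491)) = 3 * 1.366286 = 4.098858
  c_1 = sigma^2 theta_1 = 3 * (0.746) = 2.238
  c_2 = 0
Equations for k = 0, 1, 2 (AR order 2, c_2 = 0):
  (E0) gamma(0) = phi_1 gamma(1) + phi_2 gamma(2) + c_0
  (E1) gamma(1) = phi_1 gamma(0) + phi_2 gamma(1) + c_1
  (E2) gamma(2) = phi_1 gamma(1) + phi_2 gamma(0)
From (E1): gamma(1) = A gamma(0) + B with
  A = phi_1 / (1 - phi_2) = -0.255 / 1.595 = -0.159875,   B = c_1 / (1 - phi_2) = 2.238 / 1.595 = 1.403135.
Insert (E2) into (E0): gamma(0) (1 - phi_2^2) = phi_1 (1 + phi_2) gamma(1) + c_0.
  phi_1 (1 + phi_2) = (-0.255)(0.405) = -0.103275,   1 - phi_2^2 = 0.645975.
Replace gamma(1) by A gamma(0) + B and collect gamma(0):
  gamma(0) [0.645975 - (-0.103275)(-0.159875)] = (-0.103275)(1.403135) + 4.098858
  gamma(0) * 0.629464 = 3.953949
  gamma(0) = 3.953949 / 0.629464 = 6.281455.
  gamma(1) = A gamma(0) + B = (-0.159875)(6.281455) + (1.403135) = 0.39889.
  gamma(2) = phi_1 gamma(1) + phi_2 gamma(0) = (-0.255)(0.39889) + (-0.595)(6.281455) = -3.839182.
Therefore gamma(2) = -3.8392 (to 4 decimal places).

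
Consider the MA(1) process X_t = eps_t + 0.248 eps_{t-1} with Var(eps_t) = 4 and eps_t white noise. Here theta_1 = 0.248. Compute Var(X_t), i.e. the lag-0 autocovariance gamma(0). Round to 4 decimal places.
\gamma(0) = 4.2460

For an MA(q) process X_t = eps_t + sum_i theta_i eps_{t-i} with
Var(eps_t) = sigma^2, the variance is
  gamma(0) = sigma^2 * (1 + sum_i theta_i^2).
  sum_i theta_i^2 = (0.248)^2 = 0.061504.
  gamma(0) = 4 * (1 + 0.061504) = 4 * 1.061504 = 4.246016, which rounds to 4.2460.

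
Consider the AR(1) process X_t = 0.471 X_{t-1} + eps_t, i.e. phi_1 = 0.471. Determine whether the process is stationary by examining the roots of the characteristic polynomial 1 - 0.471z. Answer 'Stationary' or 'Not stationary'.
\text{Stationary}

The AR(p) characteristic polynomial is P(z) = 1 - 0.471z.
Stationarity requires all roots to lie outside the unit circle, i.e. |z| > 1 for every root.
This is linear in z: 1 + (-0.471) z = 0  =>  z = -1/(-0.471) = 2.123142,  |z| = 2.123142.
Moduli of all roots: 2.1231.
All moduli strictly greater than 1? Yes.
Verdict: Stationary.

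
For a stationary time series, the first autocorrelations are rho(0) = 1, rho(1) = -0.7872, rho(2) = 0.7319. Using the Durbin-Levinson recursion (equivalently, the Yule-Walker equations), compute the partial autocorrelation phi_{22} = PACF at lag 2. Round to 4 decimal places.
\phi_{22} = 0.2951

The PACF at lag k is phi_{kk}, the last component of the solution
to the Yule-Walker system G_k phi = r_k where
  (G_k)_{ij} = rho(|i - j|), (r_k)_i = rho(i), i,j = 1..k.
Equivalently, Durbin-Levinson gives phi_{kk} iteratively:
  phi_{11} = rho(1)
  phi_{kk} = [rho(k) - sum_{j=1..k-1} phi_{k-1,j} rho(k-j)]
            / [1 - sum_{j=1..k-1} phi_{k-1,j} rho(j)],
  phi_{k,j} = phi_{k-1,j} - phi_{kk} phi_{k-1,k-j},  j = 1..k-1.
Step k = 1:
  phi_11 = rho(1) = -0.7872.
Step k = 2:
  phi_22 = [rho(2) - phi_11 rho(1)] / [1 - phi_11 rho(1)] = [0.7319 - (-0.7872)(-0.7872)] / [1 - (-0.7872)(-0.7872)]
         = 0.11221616 / 0.38031616 = 0.2951.
Therefore phi_{22} = 0.2951.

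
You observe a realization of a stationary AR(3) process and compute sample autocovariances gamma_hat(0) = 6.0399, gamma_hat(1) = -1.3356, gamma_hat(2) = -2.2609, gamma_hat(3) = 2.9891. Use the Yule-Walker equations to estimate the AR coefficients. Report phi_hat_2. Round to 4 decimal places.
\hat\phi_{2} = -0.3290

The Yule-Walker equations for an AR(p) process read, in matrix form,
  Gamma_p phi = r_p,   with   (Gamma_p)_{ij} = gamma(|i - j|),
                       (r_p)_i = gamma(i),   i,j = 1..p.
Substitute the sample gammas (Toeplitz matrix and right-hand side of size 3):
  Gamma_p = [[6.0399, -1.3356, -2.2609], [-1.3356, 6.0399, -1.3356], [-2.2609, -1.3356, 6.0399]]
  r_p     = [-1.3356, -2.2609, 2.9891]
Written out (R1..R3):
  (R1) 6.0399 phi_1 - 1.3356 phi_2 - 2.2609 phi_3 = -1.3356
  (R2) -1.3356 phi_1 + 6.0399 phi_2 - 1.3356 phi_3 = -2.2609
  (R3) -2.2609 phi_1 - 1.3356 phi_2 + 6.0399 phi_3 = 2.9891
Gaussian elimination:
  R2 <- R2 - (-1.3356/6.0399) R1 = R2 - (-0.221129) R1:  5.744559 phi_2 - 1.835552 phi_3 = -2.556241
  R3 <- R3 - (-2.2609/6.0399) R1 = R3 - (-0.374327) R1:  -1.835552 phi_2 + 5.193583 phi_3 = 2.489148
  R3 <- R3 - (-1.835552/5.744559) R2 = R3 - (-0.319529) R2:  4.607072 phi_3 = 1.672356
Back-substitution:
  phi_hat_3 = 1.672356 / 4.607072 = 0.362998
  phi_hat_2 = (-2.556241 - (-1.835552)(0.362998)) / 5.744559 = -0.328996
  phi_hat_1 = (-1.3356 - (-1.3356)(-0.328996) - (-2.2609)(0.362998)) / 6.0399 = -0.158
So phi_hat = [-0.1580, -0.3290, 0.3630].
Therefore phi_hat_2 = -0.3290.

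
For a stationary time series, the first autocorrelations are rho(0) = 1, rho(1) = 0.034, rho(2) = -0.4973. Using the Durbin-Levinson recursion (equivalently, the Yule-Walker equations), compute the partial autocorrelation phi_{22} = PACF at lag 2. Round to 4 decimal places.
\phi_{22} = -0.4990

The PACF at lag k is phi_{kk}, the last component of the solution
to the Yule-Walker system G_k phi = r_k where
  (G_k)_{ij} = rho(|i - j|), (r_k)_i = rho(i), i,j = 1..k.
Equivalently, Durbin-Levinson gives phi_{kk} iteratively:
  phi_{11} = rho(1)
  phi_{kk} = [rho(k) - sum_{j=1..k-1} phi_{k-1,j} rho(k-j)]
            / [1 - sum_{j=1..k-1} phi_{k-1,j} rho(j)],
  phi_{k,j} = phi_{k-1,j} - phi_{kk} phi_{k-1,k-j},  j = 1..k-1.
Step k = 1:
  phi_11 = rho(1) = 0.034.
Step k = 2:
  phi_22 = [rho(2) - phi_11 rho(1)] / [1 - phi_11 rho(1)] = [-0.4973 - (0.034)(0.034)] / [1 - (0.034)(0.034)]
         = -0.498456 / 0.998844 = -0.499.
Therefore phi_{22} = -0.4990.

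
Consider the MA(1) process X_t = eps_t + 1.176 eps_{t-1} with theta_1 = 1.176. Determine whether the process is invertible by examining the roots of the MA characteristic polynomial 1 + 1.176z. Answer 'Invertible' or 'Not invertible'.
\text{Not invertible}

The MA(q) characteristic polynomial is P(z) = 1 + 1.176z.
Invertibility requires all roots to lie outside the unit circle, i.e. |z| > 1 for every root.
This is linear in z: 1 + (1.176) z = 0  =>  z = -1/(1.176) = -0.85034,  |z| = 0.85034.
Moduli of all roots: 0.8503.
All moduli strictly greater than 1? No.
Verdict: Not invertible.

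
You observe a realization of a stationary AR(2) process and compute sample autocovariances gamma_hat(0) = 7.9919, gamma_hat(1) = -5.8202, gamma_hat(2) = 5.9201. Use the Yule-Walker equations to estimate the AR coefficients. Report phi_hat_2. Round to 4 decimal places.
\hat\phi_{2} = 0.4480

The Yule-Walker equations for an AR(p) process read, in matrix form,
  Gamma_p phi = r_p,   with   (Gamma_p)_{ij} = gamma(|i - j|),
                       (r_p)_i = gamma(i),   i,j = 1..p.
Substitute the sample gammas (Toeplitz matrix and right-hand side of size 2):
  Gamma_p = [[7.9919, -5.8202], [-5.8202, 7.9919]]
  r_p     = [-5.8202, 5.9201]
Written out:
  7.9919 phi_1 - 5.8202 phi_2 = -5.8202
  -5.8202 phi_1 + 7.9919 phi_2 = 5.9201
Solve by Cramer's rule:
  det = gamma(0)^2 - gamma(1)^2 = (7.9919)^2 - (-5.8202)^2 = 63.87046561 - 33.87472804 = 29.99573757
  phi_hat_1 = [gamma(1) gamma(0) - gamma(1) gamma(2)] / det = [(-5.8202)(7.9919) - (-5.8202)(5.9201)] / 29.99573757 = -12.05829036 / 29.99573757 = -0.402
  phi_hat_2 = [gamma(0) gamma(2) - gamma(1)^2] / det = [(7.9919)(5.9201) - (-5.8202)^2] / 29.99573757 = 13.43811915 / 29.99573757 = 0.448
So phi_hat = [-0.4020, 0.4480].
Therefore phi_hat_2 = 0.4480.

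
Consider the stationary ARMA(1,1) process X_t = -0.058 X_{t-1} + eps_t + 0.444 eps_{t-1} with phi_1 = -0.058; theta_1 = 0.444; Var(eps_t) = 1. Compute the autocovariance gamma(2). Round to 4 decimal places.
\gamma(2) = -0.0219

Multiply the model equation by X_{t-k} and take expectations. With theta_0 = psi_0 = 1 and psi_j the MA(infinity) weights, this gives
  gamma(k) - sum_i phi_i gamma(k-i) = c_k,
  c_k = sigma^2 * sum_{j=k..q} theta_j psi_{j-k}   (c_k = 0 for k > q),
using gamma(-m) = gamma(m).
psi-weights needed (psi_j = theta_j + sum_i phi_i psi_{j-i}):
  psi_1 = theta_1 + phi_1 = 0.444 + (-0.058) = 0.386
Right-hand sides:
  c_0 = sigma^2 (1 + theta_1 psi_1) = 1 * (1 + (0.444)(0.386)) = 1 * 1.171384 = 1.171384
  c_1 = sigma^2 theta_1 = 1 * (0.444) = 0.444
  c_2 = 0
Equations for k = 0 and k = 1 (AR order 1):
  gamma(0) = phi_1 gamma(1) + c_0
  gamma(1) = phi_1 gamma(0) + c_1
Substituting the second into the first: gamma(0) (1 - phi_1^2) = c_0 + phi_1 c_1, so
  gamma(0) = (c_0 + phi_1 c_1) / (1 - phi_1^2) = (1.171384 + (-0.058)(0.444)) / (1 - (-0.058)^2) = 1.145632 / 0.996636 = 1.149499.
  gamma(1) = phi_1 gamma(0) + c_1 = (-0.058)(1.149499) + (0.444) = 0.377329.
For k = 2 (> q): gamma(2) = phi_1 gamma(1) = (-0.058)(0.377329) = -0.021885.
Therefore gamma(2) = -0.0219 (to 4 decimal places).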